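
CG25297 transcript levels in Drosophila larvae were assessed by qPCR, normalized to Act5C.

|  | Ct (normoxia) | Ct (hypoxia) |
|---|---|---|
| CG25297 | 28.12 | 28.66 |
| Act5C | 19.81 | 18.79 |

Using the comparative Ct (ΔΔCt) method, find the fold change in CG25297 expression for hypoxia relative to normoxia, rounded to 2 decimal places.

0.34

ΔCt(normoxia) = 28.120 − 19.810 = 8.310
ΔCt(hypoxia) = 28.660 − 18.790 = 9.870
ΔΔCt = 9.870 − 8.310 = 1.560
Fold change = 2^(−1.560) = 0.339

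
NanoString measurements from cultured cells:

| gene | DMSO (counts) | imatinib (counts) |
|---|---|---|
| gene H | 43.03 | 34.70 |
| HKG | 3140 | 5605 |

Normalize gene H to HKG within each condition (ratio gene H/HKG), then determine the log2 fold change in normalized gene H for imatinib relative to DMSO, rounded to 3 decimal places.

-1.146

gene H/HKG (DMSO) = 43.03 / 3140 = 0.013704
gene H/HKG (imatinib) = 34.70 / 5605 = 0.0061909
Fold change = 0.0061909 / 0.013704 = 0.4518
log2(0.4518) = -1.1464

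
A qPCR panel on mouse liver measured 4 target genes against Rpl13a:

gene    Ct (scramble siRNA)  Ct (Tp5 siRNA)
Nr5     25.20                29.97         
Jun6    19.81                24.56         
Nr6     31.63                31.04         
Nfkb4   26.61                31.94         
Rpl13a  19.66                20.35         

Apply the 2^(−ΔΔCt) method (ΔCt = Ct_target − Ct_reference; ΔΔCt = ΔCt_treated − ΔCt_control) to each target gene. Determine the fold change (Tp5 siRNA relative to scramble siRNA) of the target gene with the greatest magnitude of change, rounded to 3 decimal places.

0.040

Nr5: ΔΔCt = (29.97−20.35) − (25.20−19.66) = 9.62 − 5.54 = 4.08; fold change = 2^-4.08 = 0.059
Jun6: ΔΔCt = (24.56−20.35) − (19.81−19.66) = 4.21 − 0.15 = 4.06; fold change = 2^-4.06 = 0.060
Nr6: ΔΔCt = (31.04−20.35) − (31.63−19.66) = 10.69 − 11.97 = -1.28; fold change = 2^1.28 = 2.428
Nfkb4: ΔΔCt = (31.94−20.35) − (26.61−19.66) = 11.59 − 6.95 = 4.64; fold change = 2^-4.64 = 0.040
Nfkb4 has the largest |ΔΔCt| = 4.64.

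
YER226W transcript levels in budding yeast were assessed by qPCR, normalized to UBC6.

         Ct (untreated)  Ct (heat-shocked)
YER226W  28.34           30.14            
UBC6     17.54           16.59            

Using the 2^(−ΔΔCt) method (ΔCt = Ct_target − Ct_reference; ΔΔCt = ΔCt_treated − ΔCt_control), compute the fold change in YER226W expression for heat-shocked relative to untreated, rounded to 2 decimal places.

ΔCt(untreated) = 28.340 − 17.540 = 10.800
ΔCt(heat-shocked) = 30.140 − 16.590 = 13.550
ΔΔCt = 13.550 − 10.800 = 2.750
Fold change = 2^(−2.750) = 0.149

0.15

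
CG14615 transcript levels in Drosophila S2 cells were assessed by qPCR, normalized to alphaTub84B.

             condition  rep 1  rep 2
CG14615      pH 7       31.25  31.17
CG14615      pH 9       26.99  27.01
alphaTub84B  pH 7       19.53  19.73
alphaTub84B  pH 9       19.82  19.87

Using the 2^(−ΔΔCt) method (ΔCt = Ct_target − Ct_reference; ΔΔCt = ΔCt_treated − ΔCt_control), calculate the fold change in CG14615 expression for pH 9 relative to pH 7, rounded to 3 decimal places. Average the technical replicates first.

Mean Ct: CG14615 pH 7 31.210; CG14615 pH 9 27.000; alphaTub84B pH 7 19.630; alphaTub84B pH 9 19.845
ΔCt(pH 7) = 31.210 − 19.630 = 11.580
ΔCt(pH 9) = 27.000 − 19.845 = 7.155
ΔΔCt = 7.155 − 11.580 = -4.425
Fold change = 2^(−(-4.425)) = 2^4.425 = 21.4812

21.481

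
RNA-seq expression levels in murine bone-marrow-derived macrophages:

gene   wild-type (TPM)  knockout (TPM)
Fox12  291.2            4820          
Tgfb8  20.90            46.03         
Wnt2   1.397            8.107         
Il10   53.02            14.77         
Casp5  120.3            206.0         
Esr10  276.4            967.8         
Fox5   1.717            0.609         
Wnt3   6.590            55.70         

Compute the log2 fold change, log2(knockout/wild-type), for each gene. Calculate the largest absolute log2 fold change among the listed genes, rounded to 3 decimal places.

log2(4820/291.2) = 4.049  (Fox12)
log2(46.03/20.90) = 1.139  (Tgfb8)
log2(8.107/1.397) = 2.537  (Wnt2)
log2(14.77/53.02) = -1.844  (Il10)
log2(206.0/120.3) = 0.776  (Casp5)
log2(967.8/276.4) = 1.808  (Esr10)
log2(0.609/1.717) = -1.495  (Fox5)
log2(55.70/6.590) = 3.079  (Wnt3)
The largest magnitude belongs to Fox12.

4.049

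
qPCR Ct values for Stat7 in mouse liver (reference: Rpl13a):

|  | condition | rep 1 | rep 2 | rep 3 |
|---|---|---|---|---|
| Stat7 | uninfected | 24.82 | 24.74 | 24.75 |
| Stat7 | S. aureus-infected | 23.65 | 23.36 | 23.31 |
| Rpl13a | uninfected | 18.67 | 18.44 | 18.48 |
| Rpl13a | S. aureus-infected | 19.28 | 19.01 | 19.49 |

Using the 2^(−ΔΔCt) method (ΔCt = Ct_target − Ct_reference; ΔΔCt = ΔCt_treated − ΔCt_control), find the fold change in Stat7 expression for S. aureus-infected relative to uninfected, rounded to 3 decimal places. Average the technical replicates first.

4.170

Mean Ct: Stat7 uninfected 24.770; Stat7 S. aureus-infected 23.440; Rpl13a uninfected 18.530; Rpl13a S. aureus-infected 19.260
ΔCt(uninfected) = 24.770 − 18.530 = 6.240
ΔCt(S. aureus-infected) = 23.440 − 19.260 = 4.180
ΔΔCt = 4.180 − 6.240 = -2.060
Fold change = 2^(−(-2.060)) = 2^2.060 = 4.1699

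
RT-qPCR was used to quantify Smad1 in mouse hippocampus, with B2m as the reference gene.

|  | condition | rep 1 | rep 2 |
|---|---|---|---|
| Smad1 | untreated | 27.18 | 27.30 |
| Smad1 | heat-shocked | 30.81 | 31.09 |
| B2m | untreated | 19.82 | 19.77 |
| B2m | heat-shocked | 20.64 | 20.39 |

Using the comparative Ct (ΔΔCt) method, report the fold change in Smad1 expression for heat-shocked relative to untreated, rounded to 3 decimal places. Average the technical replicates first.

0.126

Mean Ct: Smad1 untreated 27.240; Smad1 heat-shocked 30.950; B2m untreated 19.795; B2m heat-shocked 20.515
ΔCt(untreated) = 27.240 − 19.795 = 7.445
ΔCt(heat-shocked) = 30.950 − 20.515 = 10.435
ΔΔCt = 10.435 − 7.445 = 2.990
Fold change = 2^(−2.990) = 0.1259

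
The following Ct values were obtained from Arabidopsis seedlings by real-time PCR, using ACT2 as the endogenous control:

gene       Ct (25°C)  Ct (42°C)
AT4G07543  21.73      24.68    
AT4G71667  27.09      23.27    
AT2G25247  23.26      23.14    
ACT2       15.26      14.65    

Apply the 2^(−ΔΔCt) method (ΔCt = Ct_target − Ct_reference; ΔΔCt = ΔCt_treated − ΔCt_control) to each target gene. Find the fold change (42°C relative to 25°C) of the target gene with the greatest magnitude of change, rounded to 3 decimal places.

0.085

AT4G07543: ΔΔCt = (24.68−14.65) − (21.73−15.26) = 10.03 − 6.47 = 3.56; fold change = 2^-3.56 = 0.085
AT4G71667: ΔΔCt = (23.27−14.65) − (27.09−15.26) = 8.62 − 11.83 = -3.21; fold change = 2^3.21 = 9.254
AT2G25247: ΔΔCt = (23.14−14.65) − (23.26−15.26) = 8.49 − 8.00 = 0.49; fold change = 2^-0.49 = 0.712
AT4G07543 has the largest |ΔΔCt| = 3.56.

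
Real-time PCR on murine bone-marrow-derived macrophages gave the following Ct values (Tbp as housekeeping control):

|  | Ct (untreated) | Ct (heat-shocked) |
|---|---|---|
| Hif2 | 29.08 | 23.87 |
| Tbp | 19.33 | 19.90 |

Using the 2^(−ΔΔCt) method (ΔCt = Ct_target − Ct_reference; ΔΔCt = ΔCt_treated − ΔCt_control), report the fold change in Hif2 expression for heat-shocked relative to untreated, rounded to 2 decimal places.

54.95

ΔCt(untreated) = 29.080 − 19.330 = 9.750
ΔCt(heat-shocked) = 23.870 − 19.900 = 3.970
ΔΔCt = 3.970 − 9.750 = -5.780
Fold change = 2^(−(-5.780)) = 2^5.780 = 54.948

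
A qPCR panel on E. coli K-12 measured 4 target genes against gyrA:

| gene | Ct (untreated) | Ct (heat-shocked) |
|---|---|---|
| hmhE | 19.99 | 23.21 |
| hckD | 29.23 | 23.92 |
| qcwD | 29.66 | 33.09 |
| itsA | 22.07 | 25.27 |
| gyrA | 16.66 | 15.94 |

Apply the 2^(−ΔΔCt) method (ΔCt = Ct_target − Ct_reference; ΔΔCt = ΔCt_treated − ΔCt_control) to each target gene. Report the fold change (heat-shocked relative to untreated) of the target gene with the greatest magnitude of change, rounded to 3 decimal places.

24.084

hmhE: ΔΔCt = (23.21−15.94) − (19.99−16.66) = 7.27 − 3.33 = 3.94; fold change = 2^-3.94 = 0.065
hckD: ΔΔCt = (23.92−15.94) − (29.23−16.66) = 7.98 − 12.57 = -4.59; fold change = 2^4.59 = 24.084
qcwD: ΔΔCt = (33.09−15.94) − (29.66−16.66) = 17.15 − 13.00 = 4.15; fold change = 2^-4.15 = 0.056
itsA: ΔΔCt = (25.27−15.94) − (22.07−16.66) = 9.33 − 5.41 = 3.92; fold change = 2^-3.92 = 0.066
hckD has the largest |ΔΔCt| = 4.59.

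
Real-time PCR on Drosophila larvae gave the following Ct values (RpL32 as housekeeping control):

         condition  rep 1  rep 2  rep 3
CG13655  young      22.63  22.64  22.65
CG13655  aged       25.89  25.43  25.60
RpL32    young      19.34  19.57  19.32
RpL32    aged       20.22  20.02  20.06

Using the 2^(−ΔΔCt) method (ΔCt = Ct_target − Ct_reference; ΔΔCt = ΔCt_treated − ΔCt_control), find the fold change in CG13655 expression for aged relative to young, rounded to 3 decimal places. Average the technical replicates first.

Mean Ct: CG13655 young 22.640; CG13655 aged 25.640; RpL32 young 19.410; RpL32 aged 20.100
ΔCt(young) = 22.640 − 19.410 = 3.230
ΔCt(aged) = 25.640 − 20.100 = 5.540
ΔΔCt = 5.540 − 3.230 = 2.310
Fold change = 2^(−2.310) = 0.2017

0.202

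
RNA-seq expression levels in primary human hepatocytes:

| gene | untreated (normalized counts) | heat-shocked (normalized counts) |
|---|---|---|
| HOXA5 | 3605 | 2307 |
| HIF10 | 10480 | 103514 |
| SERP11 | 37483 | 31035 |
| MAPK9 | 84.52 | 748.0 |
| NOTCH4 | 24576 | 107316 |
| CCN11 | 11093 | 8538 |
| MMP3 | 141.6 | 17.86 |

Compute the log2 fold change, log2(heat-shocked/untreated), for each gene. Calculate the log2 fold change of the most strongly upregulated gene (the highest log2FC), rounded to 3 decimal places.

3.304

log2(2307/3605) = -0.644  (HOXA5)
log2(103514/10480) = 3.304  (HIF10)
log2(31035/37483) = -0.272  (SERP11)
log2(748.0/84.52) = 3.146  (MAPK9)
log2(107316/24576) = 2.127  (NOTCH4)
log2(8538/11093) = -0.378  (CCN11)
log2(17.86/141.6) = -2.987  (MMP3)
HIF10 is most strongly upregulated.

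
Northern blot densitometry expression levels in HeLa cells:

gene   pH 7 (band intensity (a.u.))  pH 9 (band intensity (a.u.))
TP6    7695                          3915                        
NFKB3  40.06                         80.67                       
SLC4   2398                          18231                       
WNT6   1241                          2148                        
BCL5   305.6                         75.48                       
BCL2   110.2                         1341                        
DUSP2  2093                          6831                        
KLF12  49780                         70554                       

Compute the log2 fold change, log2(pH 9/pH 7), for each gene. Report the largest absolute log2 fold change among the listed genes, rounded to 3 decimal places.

3.605

log2(3915/7695) = -0.975  (TP6)
log2(80.67/40.06) = 1.010  (NFKB3)
log2(18231/2398) = 2.926  (SLC4)
log2(2148/1241) = 0.791  (WNT6)
log2(75.48/305.6) = -2.017  (BCL5)
log2(1341/110.2) = 3.605  (BCL2)
log2(6831/2093) = 1.707  (DUSP2)
log2(70554/49780) = 0.503  (KLF12)
The largest magnitude belongs to BCL2.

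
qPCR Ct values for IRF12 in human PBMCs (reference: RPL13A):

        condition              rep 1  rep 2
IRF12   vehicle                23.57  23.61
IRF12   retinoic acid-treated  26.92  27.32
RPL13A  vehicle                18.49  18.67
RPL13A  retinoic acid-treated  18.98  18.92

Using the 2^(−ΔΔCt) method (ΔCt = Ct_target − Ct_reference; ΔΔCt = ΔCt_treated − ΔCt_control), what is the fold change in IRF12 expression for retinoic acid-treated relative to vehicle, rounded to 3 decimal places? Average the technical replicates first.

Mean Ct: IRF12 vehicle 23.590; IRF12 retinoic acid-treated 27.120; RPL13A vehicle 18.580; RPL13A retinoic acid-treated 18.950
ΔCt(vehicle) = 23.590 − 18.580 = 5.010
ΔCt(retinoic acid-treated) = 27.120 − 18.950 = 8.170
ΔΔCt = 8.170 − 5.010 = 3.160
Fold change = 2^(−3.160) = 0.1119

0.112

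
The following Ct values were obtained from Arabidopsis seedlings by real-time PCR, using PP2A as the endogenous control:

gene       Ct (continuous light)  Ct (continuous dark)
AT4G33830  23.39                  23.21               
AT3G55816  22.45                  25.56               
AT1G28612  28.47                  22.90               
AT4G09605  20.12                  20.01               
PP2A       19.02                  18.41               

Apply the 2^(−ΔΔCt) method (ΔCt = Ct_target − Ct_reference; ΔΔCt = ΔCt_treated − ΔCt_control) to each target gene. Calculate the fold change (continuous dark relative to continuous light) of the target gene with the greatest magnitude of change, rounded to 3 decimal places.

AT4G33830: ΔΔCt = (23.21−18.41) − (23.39−19.02) = 4.80 − 4.37 = 0.43; fold change = 2^-0.43 = 0.742
AT3G55816: ΔΔCt = (25.56−18.41) − (22.45−19.02) = 7.15 − 3.43 = 3.72; fold change = 2^-3.72 = 0.076
AT1G28612: ΔΔCt = (22.90−18.41) − (28.47−19.02) = 4.49 − 9.45 = -4.96; fold change = 2^4.96 = 31.125
AT4G09605: ΔΔCt = (20.01−18.41) − (20.12−19.02) = 1.60 − 1.10 = 0.50; fold change = 2^-0.50 = 0.707
AT1G28612 has the largest |ΔΔCt| = 4.96.

31.125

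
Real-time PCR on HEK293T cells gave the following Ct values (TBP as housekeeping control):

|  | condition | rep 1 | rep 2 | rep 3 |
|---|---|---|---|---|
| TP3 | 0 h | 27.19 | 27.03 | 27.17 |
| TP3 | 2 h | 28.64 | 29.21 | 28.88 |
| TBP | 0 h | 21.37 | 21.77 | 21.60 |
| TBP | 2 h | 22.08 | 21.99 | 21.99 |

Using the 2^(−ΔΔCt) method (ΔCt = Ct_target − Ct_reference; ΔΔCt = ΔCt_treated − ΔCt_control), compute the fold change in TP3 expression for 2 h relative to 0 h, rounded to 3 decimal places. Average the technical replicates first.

0.395

Mean Ct: TP3 0 h 27.130; TP3 2 h 28.910; TBP 0 h 21.580; TBP 2 h 22.020
ΔCt(0 h) = 27.130 − 21.580 = 5.550
ΔCt(2 h) = 28.910 − 22.020 = 6.890
ΔΔCt = 6.890 − 5.550 = 1.340
Fold change = 2^(−1.340) = 0.3950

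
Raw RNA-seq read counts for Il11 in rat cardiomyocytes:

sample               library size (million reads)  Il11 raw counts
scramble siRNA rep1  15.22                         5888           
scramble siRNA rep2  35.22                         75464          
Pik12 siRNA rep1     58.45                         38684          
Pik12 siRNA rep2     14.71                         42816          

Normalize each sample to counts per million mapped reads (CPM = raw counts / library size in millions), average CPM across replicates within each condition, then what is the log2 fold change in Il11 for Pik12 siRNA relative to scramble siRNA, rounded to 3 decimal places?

0.498

CPM(scramble siRNA rep1) = 5888 / 15.22 = 386.8594
CPM(scramble siRNA rep2) = 75464 / 35.22 = 2142.6462
CPM(Pik12 siRNA rep1) = 38684 / 58.45 = 661.8306
CPM(Pik12 siRNA rep2) = 42816 / 14.71 = 2910.6730
mean CPM(scramble siRNA) = 1264.7528; mean CPM(Pik12 siRNA) = 1786.2518
Fold change = 1786.2518 / 1264.7528 = 1.41233
log2(1.41233) = 0.4981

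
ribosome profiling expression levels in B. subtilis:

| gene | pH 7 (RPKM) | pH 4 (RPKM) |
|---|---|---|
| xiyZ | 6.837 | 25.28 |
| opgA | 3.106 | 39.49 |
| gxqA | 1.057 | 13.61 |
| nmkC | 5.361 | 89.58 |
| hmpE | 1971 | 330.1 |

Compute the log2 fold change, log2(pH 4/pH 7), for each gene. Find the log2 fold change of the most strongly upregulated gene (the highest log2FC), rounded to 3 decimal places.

4.063

log2(25.28/6.837) = 1.887  (xiyZ)
log2(39.49/3.106) = 3.668  (opgA)
log2(13.61/1.057) = 3.687  (gxqA)
log2(89.58/5.361) = 4.063  (nmkC)
log2(330.1/1971) = -2.578  (hmpE)
nmkC is most strongly upregulated.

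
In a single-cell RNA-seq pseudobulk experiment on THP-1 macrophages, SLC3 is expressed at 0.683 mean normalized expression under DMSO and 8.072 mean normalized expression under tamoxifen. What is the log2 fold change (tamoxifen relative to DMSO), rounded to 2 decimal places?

3.56

Fold change = 8.072 / 0.683 = 11.8184
log2(11.8184) = 3.563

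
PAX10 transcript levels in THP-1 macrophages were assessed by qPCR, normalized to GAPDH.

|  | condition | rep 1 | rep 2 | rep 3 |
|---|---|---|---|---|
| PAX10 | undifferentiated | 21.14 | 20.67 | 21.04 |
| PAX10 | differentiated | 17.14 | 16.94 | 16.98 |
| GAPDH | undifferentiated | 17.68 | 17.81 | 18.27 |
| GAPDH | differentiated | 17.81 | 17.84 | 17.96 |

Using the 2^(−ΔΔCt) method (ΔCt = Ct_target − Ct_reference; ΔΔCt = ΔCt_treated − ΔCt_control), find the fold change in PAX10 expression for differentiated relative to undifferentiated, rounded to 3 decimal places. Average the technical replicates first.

14.723

Mean Ct: PAX10 undifferentiated 20.950; PAX10 differentiated 17.020; GAPDH undifferentiated 17.920; GAPDH differentiated 17.870
ΔCt(undifferentiated) = 20.950 − 17.920 = 3.030
ΔCt(differentiated) = 17.020 − 17.870 = -0.850
ΔΔCt = -0.850 − 3.030 = -3.880
Fold change = 2^(−(-3.880)) = 2^3.880 = 14.7230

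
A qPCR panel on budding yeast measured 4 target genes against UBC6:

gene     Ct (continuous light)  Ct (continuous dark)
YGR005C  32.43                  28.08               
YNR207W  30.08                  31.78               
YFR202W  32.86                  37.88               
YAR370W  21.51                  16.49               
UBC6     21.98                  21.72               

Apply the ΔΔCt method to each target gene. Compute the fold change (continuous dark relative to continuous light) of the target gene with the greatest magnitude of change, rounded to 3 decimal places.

YGR005C: ΔΔCt = (28.08−21.72) − (32.43−21.98) = 6.36 − 10.45 = -4.09; fold change = 2^4.09 = 17.030
YNR207W: ΔΔCt = (31.78−21.72) − (30.08−21.98) = 10.06 − 8.10 = 1.96; fold change = 2^-1.96 = 0.257
YFR202W: ΔΔCt = (37.88−21.72) − (32.86−21.98) = 16.16 − 10.88 = 5.28; fold change = 2^-5.28 = 0.026
YAR370W: ΔΔCt = (16.49−21.72) − (21.51−21.98) = -5.23 − (-0.47) = -4.76; fold change = 2^4.76 = 27.096
YFR202W has the largest |ΔΔCt| = 5.28.

0.026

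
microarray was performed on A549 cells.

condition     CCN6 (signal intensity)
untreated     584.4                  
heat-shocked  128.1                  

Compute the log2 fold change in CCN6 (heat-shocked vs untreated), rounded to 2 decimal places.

-2.19

Fold change = 128.1 / 584.4 = 0.2192
log2(0.2192) = -2.190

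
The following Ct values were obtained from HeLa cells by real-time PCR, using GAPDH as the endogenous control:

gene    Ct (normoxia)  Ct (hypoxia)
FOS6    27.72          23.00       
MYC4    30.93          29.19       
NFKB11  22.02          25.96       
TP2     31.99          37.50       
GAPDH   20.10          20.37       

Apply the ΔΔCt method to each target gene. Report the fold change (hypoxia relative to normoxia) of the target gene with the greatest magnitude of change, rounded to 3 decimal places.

FOS6: ΔΔCt = (23.00−20.37) − (27.72−20.10) = 2.63 − 7.62 = -4.99; fold change = 2^4.99 = 31.779
MYC4: ΔΔCt = (29.19−20.37) − (30.93−20.10) = 8.82 − 10.83 = -2.01; fold change = 2^2.01 = 4.028
NFKB11: ΔΔCt = (25.96−20.37) − (22.02−20.10) = 5.59 − 1.92 = 3.67; fold change = 2^-3.67 = 0.079
TP2: ΔΔCt = (37.50−20.37) − (31.99−20.10) = 17.13 − 11.89 = 5.24; fold change = 2^-5.24 = 0.026
TP2 has the largest |ΔΔCt| = 5.24.

0.026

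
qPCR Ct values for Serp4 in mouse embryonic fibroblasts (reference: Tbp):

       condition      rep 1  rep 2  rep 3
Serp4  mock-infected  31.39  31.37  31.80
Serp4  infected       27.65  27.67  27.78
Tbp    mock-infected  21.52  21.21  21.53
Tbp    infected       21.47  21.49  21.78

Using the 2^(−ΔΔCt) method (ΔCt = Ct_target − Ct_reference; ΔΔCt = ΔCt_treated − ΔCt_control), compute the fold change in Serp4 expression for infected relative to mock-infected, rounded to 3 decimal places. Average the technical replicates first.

Mean Ct: Serp4 mock-infected 31.520; Serp4 infected 27.700; Tbp mock-infected 21.420; Tbp infected 21.580
ΔCt(mock-infected) = 31.520 − 21.420 = 10.100
ΔCt(infected) = 27.700 − 21.580 = 6.120
ΔΔCt = 6.120 − 10.100 = -3.980
Fold change = 2^(−(-3.980)) = 2^3.980 = 15.7797

15.780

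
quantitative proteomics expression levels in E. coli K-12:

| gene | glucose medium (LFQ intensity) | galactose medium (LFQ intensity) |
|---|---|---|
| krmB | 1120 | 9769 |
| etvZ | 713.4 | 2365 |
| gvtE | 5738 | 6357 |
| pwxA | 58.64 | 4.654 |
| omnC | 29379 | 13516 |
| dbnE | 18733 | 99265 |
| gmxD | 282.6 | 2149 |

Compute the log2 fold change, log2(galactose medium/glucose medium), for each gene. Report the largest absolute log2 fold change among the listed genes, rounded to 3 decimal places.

3.655

log2(9769/1120) = 3.125  (krmB)
log2(2365/713.4) = 1.729  (etvZ)
log2(6357/5738) = 0.148  (gvtE)
log2(4.654/58.64) = -3.655  (pwxA)
log2(13516/29379) = -1.120  (omnC)
log2(99265/18733) = 2.406  (dbnE)
log2(2149/282.6) = 2.927  (gmxD)
The largest magnitude belongs to pwxA.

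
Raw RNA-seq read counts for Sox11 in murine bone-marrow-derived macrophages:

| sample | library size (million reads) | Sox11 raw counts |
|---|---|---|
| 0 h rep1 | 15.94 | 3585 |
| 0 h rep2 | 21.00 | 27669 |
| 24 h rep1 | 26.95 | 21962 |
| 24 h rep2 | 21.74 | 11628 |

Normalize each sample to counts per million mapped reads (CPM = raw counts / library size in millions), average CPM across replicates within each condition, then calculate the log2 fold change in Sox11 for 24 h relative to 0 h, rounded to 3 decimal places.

-0.193

CPM(0 h rep1) = 3585 / 15.94 = 224.9059
CPM(0 h rep2) = 27669 / 21.00 = 1317.5714
CPM(24 h rep1) = 21962 / 26.95 = 814.9165
CPM(24 h rep2) = 11628 / 21.74 = 534.8666
mean CPM(0 h) = 771.2387; mean CPM(24 h) = 674.8916
Fold change = 674.8916 / 771.2387 = 0.87507
log2(0.87507) = -0.1925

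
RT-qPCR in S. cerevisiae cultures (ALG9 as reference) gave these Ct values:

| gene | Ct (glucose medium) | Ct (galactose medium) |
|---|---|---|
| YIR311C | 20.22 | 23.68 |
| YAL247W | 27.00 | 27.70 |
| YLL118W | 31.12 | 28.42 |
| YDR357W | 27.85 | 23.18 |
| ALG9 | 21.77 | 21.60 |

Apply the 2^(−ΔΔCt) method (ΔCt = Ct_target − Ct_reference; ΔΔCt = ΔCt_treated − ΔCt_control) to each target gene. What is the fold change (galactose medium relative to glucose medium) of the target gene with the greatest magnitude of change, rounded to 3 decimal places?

YIR311C: ΔΔCt = (23.68−21.60) − (20.22−21.77) = 2.08 − (-1.55) = 3.63; fold change = 2^-3.63 = 0.081
YAL247W: ΔΔCt = (27.70−21.60) − (27.00−21.77) = 6.10 − 5.23 = 0.87; fold change = 2^-0.87 = 0.547
YLL118W: ΔΔCt = (28.42−21.60) − (31.12−21.77) = 6.82 − 9.35 = -2.53; fold change = 2^2.53 = 5.776
YDR357W: ΔΔCt = (23.18−21.60) − (27.85−21.77) = 1.58 − 6.08 = -4.50; fold change = 2^4.50 = 22.627
YDR357W has the largest |ΔΔCt| = 4.50.

22.627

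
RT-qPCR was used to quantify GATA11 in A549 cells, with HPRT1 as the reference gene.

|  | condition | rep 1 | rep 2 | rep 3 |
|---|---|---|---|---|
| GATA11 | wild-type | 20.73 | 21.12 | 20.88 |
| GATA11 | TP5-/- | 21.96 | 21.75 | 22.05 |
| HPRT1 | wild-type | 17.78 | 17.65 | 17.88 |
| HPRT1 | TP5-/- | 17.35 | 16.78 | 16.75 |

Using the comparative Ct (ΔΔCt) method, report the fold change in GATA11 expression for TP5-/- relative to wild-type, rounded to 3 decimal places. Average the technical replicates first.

Mean Ct: GATA11 wild-type 20.910; GATA11 TP5-/- 21.920; HPRT1 wild-type 17.770; HPRT1 TP5-/- 16.960
ΔCt(wild-type) = 20.910 − 17.770 = 3.140
ΔCt(TP5-/-) = 21.920 − 16.960 = 4.960
ΔΔCt = 4.960 − 3.140 = 1.820
Fold change = 2^(−1.820) = 0.2832

0.283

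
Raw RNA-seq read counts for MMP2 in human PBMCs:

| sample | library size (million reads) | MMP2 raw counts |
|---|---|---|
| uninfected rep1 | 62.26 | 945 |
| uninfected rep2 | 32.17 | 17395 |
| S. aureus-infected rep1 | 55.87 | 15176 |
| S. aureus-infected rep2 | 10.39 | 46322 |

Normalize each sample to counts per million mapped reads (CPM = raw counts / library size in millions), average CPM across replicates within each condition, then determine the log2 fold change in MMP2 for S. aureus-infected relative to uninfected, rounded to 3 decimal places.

CPM(uninfected rep1) = 945 / 62.26 = 15.1783
CPM(uninfected rep2) = 17395 / 32.17 = 540.7212
CPM(S. aureus-infected rep1) = 15176 / 55.87 = 271.6306
CPM(S. aureus-infected rep2) = 46322 / 10.39 = 4458.3253
mean CPM(uninfected) = 277.9497; mean CPM(S. aureus-infected) = 2364.9779
Fold change = 2364.9779 / 277.9497 = 8.50865
log2(8.50865) = 3.0889

3.089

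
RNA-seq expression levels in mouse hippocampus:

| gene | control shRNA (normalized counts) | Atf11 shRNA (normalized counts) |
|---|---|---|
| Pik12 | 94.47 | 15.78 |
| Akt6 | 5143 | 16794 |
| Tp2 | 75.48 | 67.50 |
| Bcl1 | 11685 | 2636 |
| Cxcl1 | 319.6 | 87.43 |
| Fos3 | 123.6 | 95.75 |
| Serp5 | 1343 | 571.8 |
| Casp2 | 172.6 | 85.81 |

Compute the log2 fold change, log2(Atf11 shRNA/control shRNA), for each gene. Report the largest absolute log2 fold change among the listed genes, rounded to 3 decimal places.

log2(15.78/94.47) = -2.582  (Pik12)
log2(16794/5143) = 1.707  (Akt6)
log2(67.50/75.48) = -0.161  (Tp2)
log2(2636/11685) = -2.148  (Bcl1)
log2(87.43/319.6) = -1.870  (Cxcl1)
log2(95.75/123.6) = -0.368  (Fos3)
log2(571.8/1343) = -1.232  (Serp5)
log2(85.81/172.6) = -1.008  (Casp2)
The largest magnitude belongs to Pik12.

2.582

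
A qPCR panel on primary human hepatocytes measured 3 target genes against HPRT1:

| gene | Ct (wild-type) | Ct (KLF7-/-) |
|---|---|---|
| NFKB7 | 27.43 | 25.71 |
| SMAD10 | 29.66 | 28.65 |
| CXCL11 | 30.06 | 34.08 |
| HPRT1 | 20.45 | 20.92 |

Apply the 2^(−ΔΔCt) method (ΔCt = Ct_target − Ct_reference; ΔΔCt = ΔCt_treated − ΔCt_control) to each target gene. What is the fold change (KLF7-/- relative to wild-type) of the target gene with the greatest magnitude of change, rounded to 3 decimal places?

NFKB7: ΔΔCt = (25.71−20.92) − (27.43−20.45) = 4.79 − 6.98 = -2.19; fold change = 2^2.19 = 4.563
SMAD10: ΔΔCt = (28.65−20.92) − (29.66−20.45) = 7.73 − 9.21 = -1.48; fold change = 2^1.48 = 2.789
CXCL11: ΔΔCt = (34.08−20.92) − (30.06−20.45) = 13.16 − 9.61 = 3.55; fold change = 2^-3.55 = 0.085
CXCL11 has the largest |ΔΔCt| = 3.55.

0.085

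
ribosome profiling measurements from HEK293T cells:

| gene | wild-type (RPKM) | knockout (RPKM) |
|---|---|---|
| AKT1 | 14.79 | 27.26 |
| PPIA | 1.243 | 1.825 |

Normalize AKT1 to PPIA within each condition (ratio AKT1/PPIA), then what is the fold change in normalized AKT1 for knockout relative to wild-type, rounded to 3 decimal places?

1.255

AKT1/PPIA (wild-type) = 14.79 / 1.243 = 11.899
AKT1/PPIA (knockout) = 27.26 / 1.825 = 14.937
Fold change = 14.937 / 11.899 = 1.2554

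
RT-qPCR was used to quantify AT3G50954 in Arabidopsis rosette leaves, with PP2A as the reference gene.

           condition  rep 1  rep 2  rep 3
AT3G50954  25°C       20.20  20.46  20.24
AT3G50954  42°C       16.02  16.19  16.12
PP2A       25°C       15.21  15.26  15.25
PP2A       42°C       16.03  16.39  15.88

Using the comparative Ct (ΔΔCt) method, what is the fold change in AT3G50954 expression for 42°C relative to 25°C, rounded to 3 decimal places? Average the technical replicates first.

33.128

Mean Ct: AT3G50954 25°C 20.300; AT3G50954 42°C 16.110; PP2A 25°C 15.240; PP2A 42°C 16.100
ΔCt(25°C) = 20.300 − 15.240 = 5.060
ΔCt(42°C) = 16.110 − 16.100 = 0.010
ΔΔCt = 0.010 − 5.060 = -5.050
Fold change = 2^(−(-5.050)) = 2^5.050 = 33.1285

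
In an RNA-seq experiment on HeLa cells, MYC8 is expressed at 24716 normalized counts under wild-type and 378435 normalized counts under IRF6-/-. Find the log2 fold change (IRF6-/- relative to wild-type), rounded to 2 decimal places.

3.94

Fold change = 378435 / 24716 = 15.3113
log2(15.3113) = 3.937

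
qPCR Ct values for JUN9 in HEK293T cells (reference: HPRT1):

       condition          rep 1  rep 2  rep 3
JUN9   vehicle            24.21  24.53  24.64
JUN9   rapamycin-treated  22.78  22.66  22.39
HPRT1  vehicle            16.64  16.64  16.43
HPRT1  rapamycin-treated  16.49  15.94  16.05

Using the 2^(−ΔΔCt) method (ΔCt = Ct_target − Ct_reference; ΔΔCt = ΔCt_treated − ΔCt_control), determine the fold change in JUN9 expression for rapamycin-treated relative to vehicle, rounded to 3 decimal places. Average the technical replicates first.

Mean Ct: JUN9 vehicle 24.460; JUN9 rapamycin-treated 22.610; HPRT1 vehicle 16.570; HPRT1 rapamycin-treated 16.160
ΔCt(vehicle) = 24.460 − 16.570 = 7.890
ΔCt(rapamycin-treated) = 22.610 − 16.160 = 6.450
ΔΔCt = 6.450 − 7.890 = -1.440
Fold change = 2^(−(-1.440)) = 2^1.440 = 2.7132

2.713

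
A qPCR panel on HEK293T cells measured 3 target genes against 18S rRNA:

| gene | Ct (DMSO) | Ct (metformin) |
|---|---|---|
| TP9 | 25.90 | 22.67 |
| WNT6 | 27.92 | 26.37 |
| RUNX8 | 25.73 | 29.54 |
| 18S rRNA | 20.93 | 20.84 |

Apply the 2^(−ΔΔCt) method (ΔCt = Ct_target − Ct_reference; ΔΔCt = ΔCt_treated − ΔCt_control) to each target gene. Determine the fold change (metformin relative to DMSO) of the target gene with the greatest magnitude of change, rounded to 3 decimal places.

TP9: ΔΔCt = (22.67−20.84) − (25.90−20.93) = 1.83 − 4.97 = -3.14; fold change = 2^3.14 = 8.815
WNT6: ΔΔCt = (26.37−20.84) − (27.92−20.93) = 5.53 − 6.99 = -1.46; fold change = 2^1.46 = 2.751
RUNX8: ΔΔCt = (29.54−20.84) − (25.73−20.93) = 8.70 − 4.80 = 3.90; fold change = 2^-3.90 = 0.067
RUNX8 has the largest |ΔΔCt| = 3.90.

0.067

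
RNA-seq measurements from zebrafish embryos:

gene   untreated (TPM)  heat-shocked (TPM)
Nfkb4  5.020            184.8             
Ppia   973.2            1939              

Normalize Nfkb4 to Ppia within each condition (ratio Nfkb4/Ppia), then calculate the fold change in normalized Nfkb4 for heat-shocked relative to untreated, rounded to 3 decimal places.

18.477

Nfkb4/Ppia (untreated) = 5.020 / 973.2 = 0.0051582
Nfkb4/Ppia (heat-shocked) = 184.8 / 1939 = 0.095307
Fold change = 0.095307 / 0.0051582 = 18.4766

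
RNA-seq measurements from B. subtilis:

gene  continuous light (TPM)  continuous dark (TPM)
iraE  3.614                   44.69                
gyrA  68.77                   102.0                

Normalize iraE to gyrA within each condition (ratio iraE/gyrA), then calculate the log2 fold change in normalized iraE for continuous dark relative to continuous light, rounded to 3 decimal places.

iraE/gyrA (continuous light) = 3.614 / 68.77 = 0.052552
iraE/gyrA (continuous dark) = 44.69 / 102.0 = 0.43814
Fold change = 0.43814 / 0.052552 = 8.3372
log2(8.3372) = 3.0596

3.060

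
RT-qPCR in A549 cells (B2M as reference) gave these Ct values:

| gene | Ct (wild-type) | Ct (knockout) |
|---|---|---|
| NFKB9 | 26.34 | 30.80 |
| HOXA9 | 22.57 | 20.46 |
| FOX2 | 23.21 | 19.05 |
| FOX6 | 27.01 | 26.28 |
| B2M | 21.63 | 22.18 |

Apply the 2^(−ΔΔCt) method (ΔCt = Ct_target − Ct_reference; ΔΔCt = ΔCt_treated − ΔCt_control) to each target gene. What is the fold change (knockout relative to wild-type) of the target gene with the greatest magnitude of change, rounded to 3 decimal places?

NFKB9: ΔΔCt = (30.80−22.18) − (26.34−21.63) = 8.62 − 4.71 = 3.91; fold change = 2^-3.91 = 0.067
HOXA9: ΔΔCt = (20.46−22.18) − (22.57−21.63) = -1.72 − 0.94 = -2.66; fold change = 2^2.66 = 6.320
FOX2: ΔΔCt = (19.05−22.18) − (23.21−21.63) = -3.13 − 1.58 = -4.71; fold change = 2^4.71 = 26.173
FOX6: ΔΔCt = (26.28−22.18) − (27.01−21.63) = 4.10 − 5.38 = -1.28; fold change = 2^1.28 = 2.428
FOX2 has the largest |ΔΔCt| = 4.71.

26.173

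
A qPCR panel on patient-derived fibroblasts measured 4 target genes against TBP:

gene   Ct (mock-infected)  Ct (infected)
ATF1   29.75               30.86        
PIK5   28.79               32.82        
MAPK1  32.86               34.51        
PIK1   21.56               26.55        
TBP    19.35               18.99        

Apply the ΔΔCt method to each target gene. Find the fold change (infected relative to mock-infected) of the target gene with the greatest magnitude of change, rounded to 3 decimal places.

ATF1: ΔΔCt = (30.86−18.99) − (29.75−19.35) = 11.87 − 10.40 = 1.47; fold change = 2^-1.47 = 0.361
PIK5: ΔΔCt = (32.82−18.99) − (28.79−19.35) = 13.83 − 9.44 = 4.39; fold change = 2^-4.39 = 0.048
MAPK1: ΔΔCt = (34.51−18.99) − (32.86−19.35) = 15.52 − 13.51 = 2.01; fold change = 2^-2.01 = 0.248
PIK1: ΔΔCt = (26.55−18.99) − (21.56−19.35) = 7.56 − 2.21 = 5.35; fold change = 2^-5.35 = 0.025
PIK1 has the largest |ΔΔCt| = 5.35.

0.025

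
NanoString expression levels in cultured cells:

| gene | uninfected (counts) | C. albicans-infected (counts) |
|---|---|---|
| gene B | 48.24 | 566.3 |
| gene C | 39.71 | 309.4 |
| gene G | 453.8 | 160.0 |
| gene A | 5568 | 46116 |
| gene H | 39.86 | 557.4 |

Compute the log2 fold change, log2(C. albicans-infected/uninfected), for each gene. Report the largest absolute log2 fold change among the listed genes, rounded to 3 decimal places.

log2(566.3/48.24) = 3.553  (gene B)
log2(309.4/39.71) = 2.962  (gene C)
log2(160.0/453.8) = -1.504  (gene G)
log2(46116/5568) = 3.050  (gene A)
log2(557.4/39.86) = 3.806  (gene H)
The largest magnitude belongs to gene H.

3.806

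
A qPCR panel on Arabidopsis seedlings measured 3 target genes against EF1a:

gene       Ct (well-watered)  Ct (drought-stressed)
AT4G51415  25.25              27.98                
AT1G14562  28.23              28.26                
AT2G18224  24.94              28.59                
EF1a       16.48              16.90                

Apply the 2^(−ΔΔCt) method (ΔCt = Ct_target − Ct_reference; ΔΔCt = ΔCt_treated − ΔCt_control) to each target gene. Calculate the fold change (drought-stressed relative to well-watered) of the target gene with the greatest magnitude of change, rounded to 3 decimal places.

0.107

AT4G51415: ΔΔCt = (27.98−16.90) − (25.25−16.48) = 11.08 − 8.77 = 2.31; fold change = 2^-2.31 = 0.202
AT1G14562: ΔΔCt = (28.26−16.90) − (28.23−16.48) = 11.36 − 11.75 = -0.39; fold change = 2^0.39 = 1.310
AT2G18224: ΔΔCt = (28.59−16.90) − (24.94−16.48) = 11.69 − 8.46 = 3.23; fold change = 2^-3.23 = 0.107
AT2G18224 has the largest |ΔΔCt| = 3.23.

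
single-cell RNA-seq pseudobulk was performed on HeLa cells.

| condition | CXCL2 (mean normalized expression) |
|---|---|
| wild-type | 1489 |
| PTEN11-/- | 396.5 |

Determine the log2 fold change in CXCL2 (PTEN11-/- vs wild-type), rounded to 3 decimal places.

-1.909

Fold change = 396.5 / 1489 = 0.2663
log2(0.2663) = -1.9090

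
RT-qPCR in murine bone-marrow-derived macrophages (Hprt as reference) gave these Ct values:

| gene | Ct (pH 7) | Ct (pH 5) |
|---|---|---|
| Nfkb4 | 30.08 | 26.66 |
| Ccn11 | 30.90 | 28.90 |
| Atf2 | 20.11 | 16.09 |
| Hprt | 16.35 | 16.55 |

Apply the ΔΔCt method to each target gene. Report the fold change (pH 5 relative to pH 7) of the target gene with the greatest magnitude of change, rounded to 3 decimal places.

Nfkb4: ΔΔCt = (26.66−16.55) − (30.08−16.35) = 10.11 − 13.73 = -3.62; fold change = 2^3.62 = 12.295
Ccn11: ΔΔCt = (28.90−16.55) − (30.90−16.35) = 12.35 − 14.55 = -2.20; fold change = 2^2.20 = 4.595
Atf2: ΔΔCt = (16.09−16.55) − (20.11−16.35) = -0.46 − 3.76 = -4.22; fold change = 2^4.22 = 18.636
Atf2 has the largest |ΔΔCt| = 4.22.

18.636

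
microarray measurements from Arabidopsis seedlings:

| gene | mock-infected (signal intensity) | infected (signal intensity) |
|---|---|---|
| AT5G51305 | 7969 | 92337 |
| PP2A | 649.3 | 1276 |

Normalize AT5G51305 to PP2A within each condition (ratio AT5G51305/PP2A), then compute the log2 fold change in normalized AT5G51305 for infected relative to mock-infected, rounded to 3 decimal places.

AT5G51305/PP2A (mock-infected) = 7969 / 649.3 = 12.273
AT5G51305/PP2A (infected) = 92337 / 1276 = 72.364
Fold change = 72.364 / 12.273 = 5.8961
log2(5.8961) = 2.5598

2.560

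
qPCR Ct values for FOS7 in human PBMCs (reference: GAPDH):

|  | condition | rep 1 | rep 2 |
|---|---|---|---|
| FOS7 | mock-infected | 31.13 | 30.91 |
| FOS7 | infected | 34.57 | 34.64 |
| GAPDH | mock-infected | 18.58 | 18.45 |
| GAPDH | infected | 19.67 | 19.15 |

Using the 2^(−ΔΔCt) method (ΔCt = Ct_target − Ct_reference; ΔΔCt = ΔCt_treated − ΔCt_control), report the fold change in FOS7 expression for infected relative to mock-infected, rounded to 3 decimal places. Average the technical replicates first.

0.155

Mean Ct: FOS7 mock-infected 31.020; FOS7 infected 34.605; GAPDH mock-infected 18.515; GAPDH infected 19.410
ΔCt(mock-infected) = 31.020 − 18.515 = 12.505
ΔCt(infected) = 34.605 − 19.410 = 15.195
ΔΔCt = 15.195 − 12.505 = 2.690
Fold change = 2^(−2.690) = 0.1550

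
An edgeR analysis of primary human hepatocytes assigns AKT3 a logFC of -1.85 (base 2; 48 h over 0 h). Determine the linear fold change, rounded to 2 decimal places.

0.28

Fold change = 2^(-1.85) = 0.277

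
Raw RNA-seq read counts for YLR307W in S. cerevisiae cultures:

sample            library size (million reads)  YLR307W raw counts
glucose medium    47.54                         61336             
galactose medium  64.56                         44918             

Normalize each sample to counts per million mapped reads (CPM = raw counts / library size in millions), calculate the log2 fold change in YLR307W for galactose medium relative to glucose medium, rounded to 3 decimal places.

CPM(glucose medium) = 61336 / 47.54 = 1290.1977
CPM(galactose medium) = 44918 / 64.56 = 695.7559
Fold change = 695.7559 / 1290.1977 = 0.53926
log2(0.53926) = -0.8909

-0.891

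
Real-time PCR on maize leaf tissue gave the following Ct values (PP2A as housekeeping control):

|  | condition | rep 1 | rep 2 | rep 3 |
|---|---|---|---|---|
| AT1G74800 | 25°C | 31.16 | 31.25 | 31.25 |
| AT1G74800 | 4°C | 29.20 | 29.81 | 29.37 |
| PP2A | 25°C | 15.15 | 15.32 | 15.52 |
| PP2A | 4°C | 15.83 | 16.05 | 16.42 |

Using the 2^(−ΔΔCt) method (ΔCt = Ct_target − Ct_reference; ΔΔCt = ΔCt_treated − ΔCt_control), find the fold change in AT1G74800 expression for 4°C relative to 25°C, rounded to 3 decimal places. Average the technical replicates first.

5.776

Mean Ct: AT1G74800 25°C 31.220; AT1G74800 4°C 29.460; PP2A 25°C 15.330; PP2A 4°C 16.100
ΔCt(25°C) = 31.220 − 15.330 = 15.890
ΔCt(4°C) = 29.460 − 16.100 = 13.360
ΔΔCt = 13.360 − 15.890 = -2.530
Fold change = 2^(−(-2.530)) = 2^2.530 = 5.7757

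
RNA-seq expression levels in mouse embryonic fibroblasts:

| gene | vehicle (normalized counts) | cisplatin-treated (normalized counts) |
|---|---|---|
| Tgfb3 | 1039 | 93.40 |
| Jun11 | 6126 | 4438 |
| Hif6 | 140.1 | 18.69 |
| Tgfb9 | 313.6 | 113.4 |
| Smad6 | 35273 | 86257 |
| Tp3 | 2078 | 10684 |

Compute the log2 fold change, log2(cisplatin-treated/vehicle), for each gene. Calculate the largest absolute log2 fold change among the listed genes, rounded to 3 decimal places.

3.476

log2(93.40/1039) = -3.476  (Tgfb3)
log2(4438/6126) = -0.465  (Jun11)
log2(18.69/140.1) = -2.906  (Hif6)
log2(113.4/313.6) = -1.468  (Tgfb9)
log2(86257/35273) = 1.290  (Smad6)
log2(10684/2078) = 2.362  (Tp3)
The largest magnitude belongs to Tgfb3.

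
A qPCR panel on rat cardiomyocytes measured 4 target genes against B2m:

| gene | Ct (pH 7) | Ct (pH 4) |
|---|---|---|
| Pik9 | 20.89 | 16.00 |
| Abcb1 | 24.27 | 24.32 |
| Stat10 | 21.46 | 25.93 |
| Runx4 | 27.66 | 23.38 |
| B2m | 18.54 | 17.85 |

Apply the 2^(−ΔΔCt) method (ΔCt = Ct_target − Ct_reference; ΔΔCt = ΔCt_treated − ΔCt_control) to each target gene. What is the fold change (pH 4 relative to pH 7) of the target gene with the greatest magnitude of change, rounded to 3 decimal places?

Pik9: ΔΔCt = (16.00−17.85) − (20.89−18.54) = -1.85 − 2.35 = -4.20; fold change = 2^4.20 = 18.379
Abcb1: ΔΔCt = (24.32−17.85) − (24.27−18.54) = 6.47 − 5.73 = 0.74; fold change = 2^-0.74 = 0.599
Stat10: ΔΔCt = (25.93−17.85) − (21.46−18.54) = 8.08 − 2.92 = 5.16; fold change = 2^-5.16 = 0.028
Runx4: ΔΔCt = (23.38−17.85) − (27.66−18.54) = 5.53 − 9.12 = -3.59; fold change = 2^3.59 = 12.042
Stat10 has the largest |ΔΔCt| = 5.16.

0.028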